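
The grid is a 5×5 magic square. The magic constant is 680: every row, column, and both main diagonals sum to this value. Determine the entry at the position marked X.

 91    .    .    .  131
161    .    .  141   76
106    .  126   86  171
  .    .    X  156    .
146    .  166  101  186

Row 3 must total 680; the given cells sum to 489, so (3,2) = 191.
Using row 5: 146 + 166 + 101 + 186 + ? → (5,2) = 680 − 599 = 81.
Column 1 must total 680; the given cells sum to 504, so (4,1) = 176.
Column 4 needs 680; the known cells sum to 484, so (1,4) = 196.
Column 5 needs 680; the known cells sum to 564, so (4,5) = 116.
Main diagonal: 91 + 126 + 156 + 186 + ? = 680, so (2,2) = 121.
From anti-diagonal, 680 − (131 + 141 + 126 + 146) gives (4,2) = 136.
Row 2 must total 680; the given cells sum to 499, so (2,3) = 181.
Row 4 must total 680; the given cells sum to 584, so (4,3) = 96.

96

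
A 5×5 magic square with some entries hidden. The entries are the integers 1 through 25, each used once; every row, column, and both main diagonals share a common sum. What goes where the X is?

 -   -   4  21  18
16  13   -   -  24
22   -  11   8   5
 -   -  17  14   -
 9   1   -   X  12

20

The entries are 1 through 25, which sum to 325, so each line sums to 325/5 = 65.
Row 3 needs 65; the known cells sum to 46, so (3,2) = 19.
Column 5 needs 65; the known cells sum to 59, so (4,5) = 6.
From main diagonal, 65 − (13 + 11 + 14 + 12) gives (1,1) = 15.
From row 1, 65 − (15 + 4 + 21 + 18) gives (1,2) = 7.
From column 1, 65 − (15 + 16 + 22 + 9) gives (4,1) = 3.
The remaining cell in column 2 is (4,2) = 65 − 40 = 25.
Anti-diagonal: 18 + 11 + 25 + 9 + ? = 65, so (2,4) = 2.
Using row 2: 16 + 13 + 2 + 24 + ? → (2,3) = 65 − 55 = 10.
The remaining cell in column 3 is (5,3) = 65 − 42 = 23.
The remaining cell in column 4 is (5,4) = 65 − 45 = 20.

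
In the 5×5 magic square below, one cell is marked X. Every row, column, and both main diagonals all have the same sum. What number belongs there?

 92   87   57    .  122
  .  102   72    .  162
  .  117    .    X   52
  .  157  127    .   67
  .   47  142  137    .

82

Column 2 is complete and sums to 510; that is the magic constant.
The remaining cell in row 1 is (1,4) = 510 − 358 = 152.
From column 3, 510 − (57 + 72 + 127 + 142) gives (3,3) = 112.
Using column 5: 122 + 162 + 52 + 67 + ? → (5,5) = 510 − 403 = 107.
Using main diagonal: 92 + 102 + 112 + 107 + ? → (4,4) = 510 − 413 = 97.
The remaining cell in row 4 is (4,1) = 510 − 448 = 62.
The remaining cell in row 5 is (5,1) = 510 − 433 = 77.
Using anti-diagonal: 122 + 112 + 157 + 77 + ? → (2,4) = 510 − 468 = 42.
Using row 2: 102 + 72 + 42 + 162 + ? → (2,1) = 510 − 378 = 132.
Column 1: 92 + 132 + 62 + 77 + ? = 510, so (3,1) = 147.
The remaining cell in column 4 is (3,4) = 510 − 428 = 82.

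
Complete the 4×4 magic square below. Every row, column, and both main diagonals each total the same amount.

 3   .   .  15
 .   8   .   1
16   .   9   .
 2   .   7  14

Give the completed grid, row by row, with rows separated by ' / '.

Main diagonal is already complete: 3 + 8 + 9 + 14 = 34, so that is the magic constant.
Row 4: 2 + 7 + 14 + ? = 34, so (4,2) = 11.
The remaining cell in column 1 is (2,1) = 34 − 21 = 13.
Column 4 must total 34; the given cells sum to 30, so (3,4) = 4.
Using row 2: 13 + 8 + 1 + ? → (2,3) = 34 − 22 = 12.
Row 3 needs 34; the known cells sum to 29, so (3,2) = 5.
Using column 2: 8 + 5 + 11 + ? → (1,2) = 34 − 24 = 10.
Column 3 needs 34; the known cells sum to 28, so (1,3) = 6.

3 10 6 15 / 13 8 12 1 / 16 5 9 4 / 2 11 7 14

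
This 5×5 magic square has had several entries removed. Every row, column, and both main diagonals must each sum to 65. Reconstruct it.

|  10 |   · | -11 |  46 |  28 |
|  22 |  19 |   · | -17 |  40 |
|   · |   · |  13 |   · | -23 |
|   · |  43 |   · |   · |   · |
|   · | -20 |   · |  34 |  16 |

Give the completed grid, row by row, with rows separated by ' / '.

The remaining cell in row 1 is (1,2) = 65 − 73 = -8.
Row 2: 22 + 19 + (-17) + 40 + ? = 65, so (2,3) = 1.
Using column 2: -8 + 19 + 43 + (-20) + ? → (3,2) = 65 − 34 = 31.
Column 5 must total 65; the given cells sum to 61, so (4,5) = 4.
Main diagonal must total 65; the given cells sum to 58, so (4,4) = 7.
Anti-diagonal: 28 + (-17) + 13 + 43 + ? = 65, so (5,1) = -2.
Using row 5: -2 + (-20) + 34 + 16 + ? → (5,3) = 65 − 28 = 37.
From column 3, 65 − (-11 + 1 + 13 + 37) gives (4,3) = 25.
From column 4, 65 − (46 + (-17) + 7 + 34) gives (3,4) = -5.
From row 3, 65 − (31 + 13 + (-5) + (-23)) gives (3,1) = 49.
Row 4 must total 65; the given cells sum to 79, so (4,1) = -14.

10 -8 -11 46 28 / 22 19 1 -17 40 / 49 31 13 -5 -23 / -14 43 25 7 4 / -2 -20 37 34 16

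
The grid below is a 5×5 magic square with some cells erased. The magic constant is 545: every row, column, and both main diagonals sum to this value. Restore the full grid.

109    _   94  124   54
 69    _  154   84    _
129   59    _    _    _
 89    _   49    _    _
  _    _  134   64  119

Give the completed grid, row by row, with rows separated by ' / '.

109 164 94 124 54 / 69 99 154 84 139 / 129 59 114 169 74 / 89 144 49 104 159 / 149 79 134 64 119

Row 1: 109 + 94 + 124 + 54 + ? = 545, so (1,2) = 164.
Column 1 must total 545; the given cells sum to 396, so (5,1) = 149.
Column 3 needs 545; the known cells sum to 431, so (3,3) = 114.
Anti-diagonal needs 545; the known cells sum to 401, so (4,2) = 144.
Row 5 needs 545; the known cells sum to 466, so (5,2) = 79.
Using column 2: 164 + 59 + 144 + 79 + ? → (2,2) = 545 − 446 = 99.
Main diagonal must total 545; the given cells sum to 441, so (4,4) = 104.
The remaining cell in row 2 is (2,5) = 545 − 406 = 139.
From row 4, 545 − (89 + 144 + 49 + 104) gives (4,5) = 159.
The remaining cell in column 4 is (3,4) = 545 − 376 = 169.
The remaining cell in column 5 is (3,5) = 545 − 471 = 74.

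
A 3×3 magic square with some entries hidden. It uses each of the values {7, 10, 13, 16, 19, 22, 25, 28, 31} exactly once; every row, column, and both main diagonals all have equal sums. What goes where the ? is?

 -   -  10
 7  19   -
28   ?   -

The 9 entries sum to 171, so each line sums to 171/3 = 57.
The remaining cell in row 2 is (2,3) = 57 − 26 = 31.
Column 1: 7 + 28 + ? = 57, so (1,1) = 22.
The remaining cell in column 3 is (3,3) = 57 − 41 = 16.
Using row 1: 22 + 10 + ? → (1,2) = 57 − 32 = 25.
Row 3 must total 57; the given cells sum to 44, so (3,2) = 13.

13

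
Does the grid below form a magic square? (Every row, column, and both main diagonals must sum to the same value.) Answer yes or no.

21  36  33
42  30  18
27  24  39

Row 1: 21 + 36 + 33 = 90.
Row 2: 42 + 30 + 18 = 90.
Row 3: 27 + 24 + 39 = 90.
Column 1: 21 + 42 + 27 = 90.
Column 2: 36 + 30 + 24 = 90.
Column 3: 33 + 18 + 39 = 90.
Main diagonal: 21 + 30 + 39 = 90.
Anti-diagonal: 33 + 30 + 27 = 90.
All lines sum to 90.

Yes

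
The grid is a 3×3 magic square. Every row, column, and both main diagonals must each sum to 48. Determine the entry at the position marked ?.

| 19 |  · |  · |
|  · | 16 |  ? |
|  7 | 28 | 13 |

The remaining cell in column 1 is (2,1) = 48 − 26 = 22.
Using column 2: 16 + 28 + ? → (1,2) = 48 − 44 = 4.
Using anti-diagonal: 16 + 7 + ? → (1,3) = 48 − 23 = 25.
Row 2 needs 48; the known cells sum to 38, so (2,3) = 10.

10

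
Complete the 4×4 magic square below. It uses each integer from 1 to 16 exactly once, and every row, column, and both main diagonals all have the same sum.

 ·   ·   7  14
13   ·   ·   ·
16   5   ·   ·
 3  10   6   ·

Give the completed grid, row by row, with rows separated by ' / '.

2 11 7 14 / 13 8 12 1 / 16 5 9 4 / 3 10 6 15

The entries are 1 through 16, which sum to 136, so each line sums to 136/4 = 34.
Using row 4: 3 + 10 + 6 + ? → (4,4) = 34 − 19 = 15.
The remaining cell in column 1 is (1,1) = 34 − 32 = 2.
The remaining cell in anti-diagonal is (2,3) = 34 − 22 = 12.
Row 1 needs 34; the known cells sum to 23, so (1,2) = 11.
Column 2 must total 34; the given cells sum to 26, so (2,2) = 8.
Column 3: 7 + 12 + 6 + ? = 34, so (3,3) = 9.
Row 2 must total 34; the given cells sum to 33, so (2,4) = 1.
Row 3: 16 + 5 + 9 + ? = 34, so (3,4) = 4.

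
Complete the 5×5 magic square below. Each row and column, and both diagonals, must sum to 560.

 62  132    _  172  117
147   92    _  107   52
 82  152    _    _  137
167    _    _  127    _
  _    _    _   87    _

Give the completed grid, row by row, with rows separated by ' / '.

Row 1 needs 560; the known cells sum to 483, so (1,3) = 77.
Row 2 must total 560; the given cells sum to 398, so (2,3) = 162.
Column 1: 62 + 147 + 82 + 167 + ? = 560, so (5,1) = 102.
Column 4 must total 560; the given cells sum to 493, so (3,4) = 67.
Using row 3: 82 + 152 + 67 + 137 + ? → (3,3) = 560 − 438 = 122.
Using main diagonal: 62 + 92 + 122 + 127 + ? → (5,5) = 560 − 403 = 157.
Anti-diagonal needs 560; the known cells sum to 448, so (4,2) = 112.
Using column 2: 132 + 92 + 152 + 112 + ? → (5,2) = 560 − 488 = 72.
Column 5 must total 560; the given cells sum to 463, so (4,5) = 97.
The remaining cell in row 4 is (4,3) = 560 − 503 = 57.
Row 5 must total 560; the given cells sum to 418, so (5,3) = 142.

62 132 77 172 117 / 147 92 162 107 52 / 82 152 122 67 137 / 167 112 57 127 97 / 102 72 142 87 157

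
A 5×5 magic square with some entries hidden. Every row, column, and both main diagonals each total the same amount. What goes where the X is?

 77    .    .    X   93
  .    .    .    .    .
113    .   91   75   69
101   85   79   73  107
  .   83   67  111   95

Row 4 is complete and sums to 445; that is the magic constant.
Row 3 must total 445; the given cells sum to 348, so (3,2) = 97.
Row 5 must total 445; the given cells sum to 356, so (5,1) = 89.
Using column 1: 77 + 113 + 101 + 89 + ? → (2,1) = 445 − 380 = 65.
Column 5 must total 445; the given cells sum to 364, so (2,5) = 81.
Main diagonal needs 445; the known cells sum to 336, so (2,2) = 109.
Anti-diagonal must total 445; the given cells sum to 358, so (2,4) = 87.
Using row 2: 65 + 109 + 87 + 81 + ? → (2,3) = 445 − 342 = 103.
Column 2 must total 445; the given cells sum to 374, so (1,2) = 71.
The remaining cell in column 3 is (1,3) = 445 − 340 = 105.
Column 4 needs 445; the known cells sum to 346, so (1,4) = 99.

99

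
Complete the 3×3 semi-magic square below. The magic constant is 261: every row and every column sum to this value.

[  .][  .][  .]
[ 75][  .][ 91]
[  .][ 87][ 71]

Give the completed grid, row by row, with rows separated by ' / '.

The remaining cell in row 2 is (2,2) = 261 − 166 = 95.
The remaining cell in row 3 is (3,1) = 261 − 158 = 103.
Column 1 needs 261; the known cells sum to 178, so (1,1) = 83.
Column 2: 95 + 87 + ? = 261, so (1,2) = 79.
Using column 3: 91 + 71 + ? → (1,3) = 261 − 162 = 99.

83 79 99 / 75 95 91 / 103 87 71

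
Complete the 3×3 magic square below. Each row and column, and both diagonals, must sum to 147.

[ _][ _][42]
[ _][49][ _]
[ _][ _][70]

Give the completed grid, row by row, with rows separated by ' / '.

Using column 3: 42 + 70 + ? → (2,3) = 147 − 112 = 35.
Main diagonal needs 147; the known cells sum to 119, so (1,1) = 28.
Anti-diagonal needs 147; the known cells sum to 91, so (3,1) = 56.
Row 1 must total 147; the given cells sum to 70, so (1,2) = 77.
The remaining cell in row 2 is (2,1) = 147 − 84 = 63.
Using row 3: 56 + 70 + ? → (3,2) = 147 − 126 = 21.

28 77 42 / 63 49 35 / 56 21 70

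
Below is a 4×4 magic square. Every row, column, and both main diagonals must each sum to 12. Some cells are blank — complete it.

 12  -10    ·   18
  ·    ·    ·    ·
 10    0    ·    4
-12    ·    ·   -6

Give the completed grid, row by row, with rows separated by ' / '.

12 -10 -8 18 / 2 8 6 -4 / 10 0 -2 4 / -12 14 16 -6

Row 1 must total 12; the given cells sum to 20, so (1,3) = -8.
Row 3: 10 + 0 + 4 + ? = 12, so (3,3) = -2.
Column 1: 12 + 10 + (-12) + ? = 12, so (2,1) = 2.
From column 4, 12 − (18 + 4 + (-6)) gives (2,4) = -4.
From main diagonal, 12 − (12 + (-2) + (-6)) gives (2,2) = 8.
Anti-diagonal needs 12; the known cells sum to 6, so (2,3) = 6.
Column 2 must total 12; the given cells sum to -2, so (4,2) = 14.
Column 3 must total 12; the given cells sum to -4, so (4,3) = 16.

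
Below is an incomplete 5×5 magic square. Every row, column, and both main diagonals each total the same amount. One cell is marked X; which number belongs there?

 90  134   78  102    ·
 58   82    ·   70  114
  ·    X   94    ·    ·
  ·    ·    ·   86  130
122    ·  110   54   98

50

Main diagonal is complete and sums to 450; that is the magic constant.
Row 1 needs 450; the known cells sum to 404, so (1,5) = 46.
Row 2 needs 450; the known cells sum to 324, so (2,3) = 126.
Row 5: 122 + 110 + 54 + 98 + ? = 450, so (5,2) = 66.
Using column 3: 78 + 126 + 94 + 110 + ? → (4,3) = 450 − 408 = 42.
From column 4, 450 − (102 + 70 + 86 + 54) gives (3,4) = 138.
The remaining cell in column 5 is (3,5) = 450 − 388 = 62.
Anti-diagonal needs 450; the known cells sum to 332, so (4,2) = 118.
Row 4 must total 450; the given cells sum to 376, so (4,1) = 74.
Column 1 must total 450; the given cells sum to 344, so (3,1) = 106.
Column 2: 134 + 82 + 118 + 66 + ? = 450, so (3,2) = 50.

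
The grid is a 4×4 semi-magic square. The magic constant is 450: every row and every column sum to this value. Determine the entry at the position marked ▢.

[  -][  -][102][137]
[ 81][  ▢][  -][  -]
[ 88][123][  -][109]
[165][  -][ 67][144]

158

From row 3, 450 − (88 + 123 + 109) gives (3,3) = 130.
The remaining cell in row 4 is (4,2) = 450 − 376 = 74.
Column 1 must total 450; the given cells sum to 334, so (1,1) = 116.
The remaining cell in column 3 is (2,3) = 450 − 299 = 151.
Column 4 needs 450; the known cells sum to 390, so (2,4) = 60.
Using row 1: 116 + 102 + 137 + ? → (1,2) = 450 − 355 = 95.
The remaining cell in row 2 is (2,2) = 450 − 292 = 158.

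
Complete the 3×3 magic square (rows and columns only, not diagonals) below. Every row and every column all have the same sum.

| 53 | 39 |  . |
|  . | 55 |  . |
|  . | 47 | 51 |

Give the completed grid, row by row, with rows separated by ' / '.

Column 2 is already complete: 39 + 55 + 47 = 141, so that is the magic constant.
From row 1, 141 − (53 + 39) gives (1,3) = 49.
The remaining cell in row 3 is (3,1) = 141 − 98 = 43.
Column 1 needs 141; the known cells sum to 96, so (2,1) = 45.
Column 3: 49 + 51 + ? = 141, so (2,3) = 41.

53 39 49 / 45 55 41 / 43 47 51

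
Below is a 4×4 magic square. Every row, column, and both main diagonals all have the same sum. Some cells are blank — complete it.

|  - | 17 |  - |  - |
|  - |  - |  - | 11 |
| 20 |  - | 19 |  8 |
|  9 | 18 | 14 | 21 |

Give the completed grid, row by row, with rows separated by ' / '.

Row 4 is already complete: 9 + 18 + 14 + 21 = 62, so that is the magic constant.
Row 3 needs 62; the known cells sum to 47, so (3,2) = 15.
Using column 2: 17 + 15 + 18 + ? → (2,2) = 62 − 50 = 12.
The remaining cell in column 4 is (1,4) = 62 − 40 = 22.
Main diagonal needs 62; the known cells sum to 52, so (1,1) = 10.
Anti-diagonal: 22 + 15 + 9 + ? = 62, so (2,3) = 16.
The remaining cell in row 1 is (1,3) = 62 − 49 = 13.
The remaining cell in row 2 is (2,1) = 62 − 39 = 23.

10 17 13 22 / 23 12 16 11 / 20 15 19 8 / 9 18 14 21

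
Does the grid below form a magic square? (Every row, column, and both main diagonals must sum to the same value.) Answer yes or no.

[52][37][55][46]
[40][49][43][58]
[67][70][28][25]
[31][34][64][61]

Row 1: 52 + 37 + 55 + 46 = 190.
Row 2: 40 + 49 + 43 + 58 = 190.
Row 3: 67 + 70 + 28 + 25 = 190.
Row 4: 31 + 34 + 64 + 61 = 190.
Column 1: 52 + 40 + 67 + 31 = 190.
Column 2: 37 + 49 + 70 + 34 = 190.
Column 3: 55 + 43 + 28 + 64 = 190.
Column 4: 46 + 58 + 25 + 61 = 190.
Main diagonal: 52 + 49 + 28 + 61 = 190.
Anti-diagonal: 46 + 43 + 70 + 31 = 190.
All lines sum to 190.

Yes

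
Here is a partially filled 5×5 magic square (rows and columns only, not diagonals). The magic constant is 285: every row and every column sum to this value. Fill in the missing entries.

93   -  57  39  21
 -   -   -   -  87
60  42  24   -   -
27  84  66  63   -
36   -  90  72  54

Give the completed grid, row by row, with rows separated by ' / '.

93 75 57 39 21 / 69 51 48 30 87 / 60 42 24 81 78 / 27 84 66 63 45 / 36 33 90 72 54

Row 1 must total 285; the given cells sum to 210, so (1,2) = 75.
Row 4 must total 285; the given cells sum to 240, so (4,5) = 45.
Row 5: 36 + 90 + 72 + 54 + ? = 285, so (5,2) = 33.
Using column 1: 93 + 60 + 27 + 36 + ? → (2,1) = 285 − 216 = 69.
The remaining cell in column 2 is (2,2) = 285 − 234 = 51.
Column 3: 57 + 24 + 66 + 90 + ? = 285, so (2,3) = 48.
Column 5 must total 285; the given cells sum to 207, so (3,5) = 78.
From row 2, 285 − (69 + 51 + 48 + 87) gives (2,4) = 30.
Using row 3: 60 + 42 + 24 + 78 + ? → (3,4) = 285 − 204 = 81.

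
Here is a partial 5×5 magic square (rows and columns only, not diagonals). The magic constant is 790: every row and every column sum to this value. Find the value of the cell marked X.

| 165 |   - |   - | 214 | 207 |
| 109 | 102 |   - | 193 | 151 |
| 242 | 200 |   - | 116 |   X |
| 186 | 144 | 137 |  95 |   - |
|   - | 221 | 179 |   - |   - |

74

Row 2 must total 790; the given cells sum to 555, so (2,3) = 235.
Row 4 must total 790; the given cells sum to 562, so (4,5) = 228.
Column 1: 165 + 109 + 242 + 186 + ? = 790, so (5,1) = 88.
The remaining cell in column 2 is (1,2) = 790 − 667 = 123.
From column 4, 790 − (214 + 193 + 116 + 95) gives (5,4) = 172.
Row 1 needs 790; the known cells sum to 709, so (1,3) = 81.
The remaining cell in row 5 is (5,5) = 790 − 660 = 130.
From column 3, 790 − (81 + 235 + 137 + 179) gives (3,3) = 158.
Column 5: 207 + 151 + 228 + 130 + ? = 790, so (3,5) = 74.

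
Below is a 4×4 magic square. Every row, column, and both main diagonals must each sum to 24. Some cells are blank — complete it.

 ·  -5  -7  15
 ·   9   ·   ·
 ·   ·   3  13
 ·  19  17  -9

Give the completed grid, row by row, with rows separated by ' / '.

Row 1 needs 24; the known cells sum to 3, so (1,1) = 21.
Using row 4: 19 + 17 + (-9) + ? → (4,1) = 24 − 27 = -3.
Column 2: -5 + 9 + 19 + ? = 24, so (3,2) = 1.
Using column 3: -7 + 3 + 17 + ? → (2,3) = 24 − 13 = 11.
Column 4 needs 24; the known cells sum to 19, so (2,4) = 5.
Row 2: 9 + 11 + 5 + ? = 24, so (2,1) = -1.
Row 3 needs 24; the known cells sum to 17, so (3,1) = 7.

21 -5 -7 15 / -1 9 11 5 / 7 1 3 13 / -3 19 17 -9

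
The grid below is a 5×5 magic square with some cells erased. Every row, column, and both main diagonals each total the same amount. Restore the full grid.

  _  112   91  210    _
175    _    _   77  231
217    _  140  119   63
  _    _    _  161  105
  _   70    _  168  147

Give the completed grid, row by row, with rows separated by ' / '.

Column 4 is already complete: 210 + 77 + 119 + 161 + 168 = 735, so that is the magic constant.
Using row 3: 217 + 140 + 119 + 63 + ? → (3,2) = 735 − 539 = 196.
From column 5, 735 − (231 + 63 + 105 + 147) gives (1,5) = 189.
Row 1: 112 + 91 + 210 + 189 + ? = 735, so (1,1) = 133.
The remaining cell in main diagonal is (2,2) = 735 − 581 = 154.
Using row 2: 175 + 154 + 77 + 231 + ? → (2,3) = 735 − 637 = 98.
Column 2: 112 + 154 + 196 + 70 + ? = 735, so (4,2) = 203.
Using anti-diagonal: 189 + 77 + 140 + 203 + ? → (5,1) = 735 − 609 = 126.
Row 5: 126 + 70 + 168 + 147 + ? = 735, so (5,3) = 224.
Column 1: 133 + 175 + 217 + 126 + ? = 735, so (4,1) = 84.
Column 3 must total 735; the given cells sum to 553, so (4,3) = 182.

133 112 91 210 189 / 175 154 98 77 231 / 217 196 140 119 63 / 84 203 182 161 105 / 126 70 224 168 147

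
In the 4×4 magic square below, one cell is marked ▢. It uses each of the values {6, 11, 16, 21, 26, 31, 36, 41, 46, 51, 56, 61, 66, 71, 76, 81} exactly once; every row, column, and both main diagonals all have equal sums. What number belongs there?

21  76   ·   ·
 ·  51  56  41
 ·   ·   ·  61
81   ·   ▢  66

11

The 16 entries sum to 696, so each line sums to 696/4 = 174.
Row 2 needs 174; the known cells sum to 148, so (2,1) = 26.
Column 1 needs 174; the known cells sum to 128, so (3,1) = 46.
The remaining cell in column 4 is (1,4) = 174 − 168 = 6.
Main diagonal must total 174; the given cells sum to 138, so (3,3) = 36.
Using anti-diagonal: 6 + 56 + 81 + ? → (3,2) = 174 − 143 = 31.
Using row 1: 21 + 76 + 6 + ? → (1,3) = 174 − 103 = 71.
From column 2, 174 − (76 + 51 + 31) gives (4,2) = 16.
The remaining cell in column 3 is (4,3) = 174 − 163 = 11.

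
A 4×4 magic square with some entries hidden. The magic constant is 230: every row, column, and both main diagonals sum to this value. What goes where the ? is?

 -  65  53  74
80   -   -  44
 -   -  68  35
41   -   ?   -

Row 1 needs 230; the known cells sum to 192, so (1,1) = 38.
From column 1, 230 − (38 + 80 + 41) gives (3,1) = 71.
Column 4: 74 + 44 + 35 + ? = 230, so (4,4) = 77.
Using main diagonal: 38 + 68 + 77 + ? → (2,2) = 230 − 183 = 47.
From row 2, 230 − (80 + 47 + 44) gives (2,3) = 59.
The remaining cell in row 3 is (3,2) = 230 − 174 = 56.
Column 2 needs 230; the known cells sum to 168, so (4,2) = 62.
From column 3, 230 − (53 + 59 + 68) gives (4,3) = 50.

50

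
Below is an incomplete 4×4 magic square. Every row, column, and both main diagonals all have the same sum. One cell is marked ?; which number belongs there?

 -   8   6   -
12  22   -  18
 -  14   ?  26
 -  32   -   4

16

Column 2 is complete and sums to 76; that is the magic constant.
Row 2 needs 76; the known cells sum to 52, so (2,3) = 24.
The remaining cell in column 4 is (1,4) = 76 − 48 = 28.
The remaining cell in anti-diagonal is (4,1) = 76 − 66 = 10.
From row 1, 76 − (8 + 6 + 28) gives (1,1) = 34.
Row 4 needs 76; the known cells sum to 46, so (4,3) = 30.
From column 1, 76 − (34 + 12 + 10) gives (3,1) = 20.
From column 3, 76 − (6 + 24 + 30) gives (3,3) = 16.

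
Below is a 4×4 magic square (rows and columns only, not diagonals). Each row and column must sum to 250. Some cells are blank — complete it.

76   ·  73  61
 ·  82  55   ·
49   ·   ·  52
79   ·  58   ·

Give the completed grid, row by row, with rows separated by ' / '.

Using row 1: 76 + 73 + 61 + ? → (1,2) = 250 − 210 = 40.
Column 1 must total 250; the given cells sum to 204, so (2,1) = 46.
Column 3 needs 250; the known cells sum to 186, so (3,3) = 64.
Row 2 must total 250; the given cells sum to 183, so (2,4) = 67.
From row 3, 250 − (49 + 64 + 52) gives (3,2) = 85.
The remaining cell in column 2 is (4,2) = 250 − 207 = 43.
Column 4 needs 250; the known cells sum to 180, so (4,4) = 70.

76 40 73 61 / 46 82 55 67 / 49 85 64 52 / 79 43 58 70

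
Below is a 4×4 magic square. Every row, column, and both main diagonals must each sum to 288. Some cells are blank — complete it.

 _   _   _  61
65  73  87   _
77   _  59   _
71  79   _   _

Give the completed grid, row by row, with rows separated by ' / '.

75 67 85 61 / 65 73 87 63 / 77 69 59 83 / 71 79 57 81

The remaining cell in row 2 is (2,4) = 288 − 225 = 63.
Using column 1: 65 + 77 + 71 + ? → (1,1) = 288 − 213 = 75.
Main diagonal needs 288; the known cells sum to 207, so (4,4) = 81.
From anti-diagonal, 288 − (61 + 87 + 71) gives (3,2) = 69.
From row 3, 288 − (77 + 69 + 59) gives (3,4) = 83.
Row 4: 71 + 79 + 81 + ? = 288, so (4,3) = 57.
Column 2 needs 288; the known cells sum to 221, so (1,2) = 67.
From column 3, 288 − (87 + 59 + 57) gives (1,3) = 85.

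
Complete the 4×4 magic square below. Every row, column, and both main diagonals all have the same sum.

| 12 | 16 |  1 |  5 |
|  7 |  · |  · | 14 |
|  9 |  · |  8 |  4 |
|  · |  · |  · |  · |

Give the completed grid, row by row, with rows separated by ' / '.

12 16 1 5 / 7 3 10 14 / 9 13 8 4 / 6 2 15 11

Row 1 is already complete: 12 + 16 + 1 + 5 = 34, so that is the magic constant.
From row 3, 34 − (9 + 8 + 4) gives (3,2) = 13.
Column 1 must total 34; the given cells sum to 28, so (4,1) = 6.
The remaining cell in column 4 is (4,4) = 34 − 23 = 11.
From main diagonal, 34 − (12 + 8 + 11) gives (2,2) = 3.
Anti-diagonal needs 34; the known cells sum to 24, so (2,3) = 10.
Using column 2: 16 + 3 + 13 + ? → (4,2) = 34 − 32 = 2.
Column 3 needs 34; the known cells sum to 19, so (4,3) = 15.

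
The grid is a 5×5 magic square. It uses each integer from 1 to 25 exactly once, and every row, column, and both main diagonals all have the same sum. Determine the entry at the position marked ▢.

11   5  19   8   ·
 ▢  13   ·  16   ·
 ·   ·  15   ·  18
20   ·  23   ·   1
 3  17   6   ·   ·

24

The entries are 1 through 25, which sum to 325, so each line sums to 325/5 = 65.
Row 1 needs 65; the known cells sum to 43, so (1,5) = 22.
Column 3: 19 + 15 + 23 + 6 + ? = 65, so (2,3) = 2.
Anti-diagonal: 22 + 16 + 15 + 3 + ? = 65, so (4,2) = 9.
The remaining cell in row 4 is (4,4) = 65 − 53 = 12.
Column 2: 5 + 13 + 9 + 17 + ? = 65, so (3,2) = 21.
Using main diagonal: 11 + 13 + 15 + 12 + ? → (5,5) = 65 − 51 = 14.
Row 5: 3 + 17 + 6 + 14 + ? = 65, so (5,4) = 25.
Column 4: 8 + 16 + 12 + 25 + ? = 65, so (3,4) = 4.
Using column 5: 22 + 18 + 1 + 14 + ? → (2,5) = 65 − 55 = 10.
Row 2 needs 65; the known cells sum to 41, so (2,1) = 24.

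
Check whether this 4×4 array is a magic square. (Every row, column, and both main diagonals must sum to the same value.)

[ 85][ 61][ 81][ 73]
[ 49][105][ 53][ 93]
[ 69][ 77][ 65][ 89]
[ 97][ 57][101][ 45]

Row 1: 85 + 61 + 81 + 73 = 300.
Row 2: 49 + 105 + 53 + 93 = 300.
Row 3: 69 + 77 + 65 + 89 = 300.
Row 4: 97 + 57 + 101 + 45 = 300.
Column 1: 85 + 49 + 69 + 97 = 300.
Column 2: 61 + 105 + 77 + 57 = 300.
Column 3: 81 + 53 + 65 + 101 = 300.
Column 4: 73 + 93 + 89 + 45 = 300.
Main diagonal: 85 + 105 + 65 + 45 = 300.
Anti-diagonal: 73 + 53 + 77 + 97 = 300.
All lines sum to 300.

Yes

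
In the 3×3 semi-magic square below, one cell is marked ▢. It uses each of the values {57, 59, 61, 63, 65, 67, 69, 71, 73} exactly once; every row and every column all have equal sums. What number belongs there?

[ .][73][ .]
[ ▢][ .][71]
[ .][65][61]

The 9 entries sum to 585, so each line sums to 585/3 = 195.
Using row 3: 65 + 61 + ? → (3,1) = 195 − 126 = 69.
From column 2, 195 − (73 + 65) gives (2,2) = 57.
The remaining cell in column 3 is (1,3) = 195 − 132 = 63.
Row 1 needs 195; the known cells sum to 136, so (1,1) = 59.
Using row 2: 57 + 71 + ? → (2,1) = 195 − 128 = 67.

67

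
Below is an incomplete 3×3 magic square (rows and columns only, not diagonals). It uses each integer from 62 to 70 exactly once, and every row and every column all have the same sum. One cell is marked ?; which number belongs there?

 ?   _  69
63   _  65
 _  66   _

The entries are 62 through 70, which sum to 594, so each line sums to 594/3 = 198.
The remaining cell in row 2 is (2,2) = 198 − 128 = 70.
Column 2: 70 + 66 + ? = 198, so (1,2) = 62.
Column 3 needs 198; the known cells sum to 134, so (3,3) = 64.
From row 1, 198 − (62 + 69) gives (1,1) = 67.

67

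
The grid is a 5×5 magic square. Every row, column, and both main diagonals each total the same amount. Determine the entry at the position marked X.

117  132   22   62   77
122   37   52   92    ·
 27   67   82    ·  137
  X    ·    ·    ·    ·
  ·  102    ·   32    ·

Row 1 is complete and sums to 410; that is the magic constant.
Row 2 needs 410; the known cells sum to 303, so (2,5) = 107.
From row 3, 410 − (27 + 67 + 82 + 137) gives (3,4) = 97.
Column 2: 132 + 37 + 67 + 102 + ? = 410, so (4,2) = 72.
Column 4: 62 + 92 + 97 + 32 + ? = 410, so (4,4) = 127.
Main diagonal must total 410; the given cells sum to 363, so (5,5) = 47.
The remaining cell in anti-diagonal is (5,1) = 410 − 323 = 87.
Row 5 needs 410; the known cells sum to 268, so (5,3) = 142.
Column 1 needs 410; the known cells sum to 353, so (4,1) = 57.

57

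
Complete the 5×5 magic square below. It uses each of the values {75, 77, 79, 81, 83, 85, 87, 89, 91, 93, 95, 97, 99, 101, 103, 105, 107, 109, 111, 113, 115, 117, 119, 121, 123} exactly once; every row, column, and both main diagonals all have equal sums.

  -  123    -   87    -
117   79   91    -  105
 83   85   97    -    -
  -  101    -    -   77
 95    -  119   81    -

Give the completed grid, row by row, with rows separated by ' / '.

111 123 75 87 99 / 117 79 91 103 105 / 83 85 97 109 121 / 89 101 113 115 77 / 95 107 119 81 93

The 25 entries sum to 2475, so each line sums to 2475/5 = 495.
Using row 2: 117 + 79 + 91 + 105 + ? → (2,4) = 495 − 392 = 103.
Column 2 must total 495; the given cells sum to 388, so (5,2) = 107.
The remaining cell in anti-diagonal is (1,5) = 495 − 396 = 99.
Row 5: 95 + 107 + 119 + 81 + ? = 495, so (5,5) = 93.
Using column 5: 99 + 105 + 77 + 93 + ? → (3,5) = 495 − 374 = 121.
Row 3 must total 495; the given cells sum to 386, so (3,4) = 109.
Column 4 must total 495; the given cells sum to 380, so (4,4) = 115.
The remaining cell in main diagonal is (1,1) = 495 − 384 = 111.
From row 1, 495 − (111 + 123 + 87 + 99) gives (1,3) = 75.
The remaining cell in column 1 is (4,1) = 495 − 406 = 89.
Column 3 needs 495; the known cells sum to 382, so (4,3) = 113.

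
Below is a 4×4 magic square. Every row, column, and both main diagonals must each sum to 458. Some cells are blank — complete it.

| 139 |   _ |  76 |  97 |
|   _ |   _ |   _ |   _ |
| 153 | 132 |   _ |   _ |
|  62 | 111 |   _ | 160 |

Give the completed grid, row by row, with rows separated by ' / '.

139 146 76 97 / 104 69 167 118 / 153 132 90 83 / 62 111 125 160

Row 1 must total 458; the given cells sum to 312, so (1,2) = 146.
Row 4 must total 458; the given cells sum to 333, so (4,3) = 125.
Using column 1: 139 + 153 + 62 + ? → (2,1) = 458 − 354 = 104.
Column 2: 146 + 132 + 111 + ? = 458, so (2,2) = 69.
Main diagonal: 139 + 69 + 160 + ? = 458, so (3,3) = 90.
Anti-diagonal must total 458; the given cells sum to 291, so (2,3) = 167.
Using row 2: 104 + 69 + 167 + ? → (2,4) = 458 − 340 = 118.
Using row 3: 153 + 132 + 90 + ? → (3,4) = 458 − 375 = 83.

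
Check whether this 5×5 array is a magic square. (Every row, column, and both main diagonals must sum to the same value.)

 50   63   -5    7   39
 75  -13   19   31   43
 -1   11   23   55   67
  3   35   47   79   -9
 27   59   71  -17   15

No — column 5 sums to 155 but column 1 sums to 154.

Row 1: 50 + 63 + (-5) + 7 + 39 = 154.
Row 2: 75 + (-13) + 19 + 31 + 43 = 155.
Row 3: -1 + 11 + 23 + 55 + 67 = 155.
Row 4: 3 + 35 + 47 + 79 + (-9) = 155.
Row 5: 27 + 59 + 71 + (-17) + 15 = 155.
Column 1: 50 + 75 + (-1) + 3 + 27 = 154.
Column 2: 63 + (-13) + 11 + 35 + 59 = 155.
Column 3: -5 + 19 + 23 + 47 + 71 = 155.
Column 4: 7 + 31 + 55 + 79 + (-17) = 155.
Column 5: 39 + 43 + 67 + (-9) + 15 = 155.
Main diagonal: 50 + (-13) + 23 + 79 + 15 = 154.
Anti-diagonal: 39 + 31 + 23 + 35 + 27 = 155.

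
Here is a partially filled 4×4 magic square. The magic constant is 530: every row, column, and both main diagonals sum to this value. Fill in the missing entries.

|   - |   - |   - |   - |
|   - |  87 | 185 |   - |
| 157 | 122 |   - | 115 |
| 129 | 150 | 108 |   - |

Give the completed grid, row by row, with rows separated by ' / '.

164 171 101 94 / 80 87 185 178 / 157 122 136 115 / 129 150 108 143

The remaining cell in row 3 is (3,3) = 530 − 394 = 136.
From row 4, 530 − (129 + 150 + 108) gives (4,4) = 143.
Column 2: 87 + 122 + 150 + ? = 530, so (1,2) = 171.
Column 3 must total 530; the given cells sum to 429, so (1,3) = 101.
Main diagonal must total 530; the given cells sum to 366, so (1,1) = 164.
Anti-diagonal: 185 + 122 + 129 + ? = 530, so (1,4) = 94.
Column 1: 164 + 157 + 129 + ? = 530, so (2,1) = 80.
Using column 4: 94 + 115 + 143 + ? → (2,4) = 530 − 352 = 178.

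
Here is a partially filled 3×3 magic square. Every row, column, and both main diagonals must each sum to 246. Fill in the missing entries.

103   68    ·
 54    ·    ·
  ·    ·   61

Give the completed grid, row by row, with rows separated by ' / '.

103 68 75 / 54 82 110 / 89 96 61

The remaining cell in row 1 is (1,3) = 246 − 171 = 75.
The remaining cell in column 1 is (3,1) = 246 − 157 = 89.
From column 3, 246 − (75 + 61) gives (2,3) = 110.
Main diagonal must total 246; the given cells sum to 164, so (2,2) = 82.
Row 3: 89 + 61 + ? = 246, so (3,2) = 96.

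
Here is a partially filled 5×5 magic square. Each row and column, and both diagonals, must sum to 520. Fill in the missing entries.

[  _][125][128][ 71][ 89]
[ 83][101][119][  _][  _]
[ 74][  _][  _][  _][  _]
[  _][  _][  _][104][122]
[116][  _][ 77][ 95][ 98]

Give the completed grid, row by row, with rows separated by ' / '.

Row 1 must total 520; the given cells sum to 413, so (1,1) = 107.
Row 5 needs 520; the known cells sum to 386, so (5,2) = 134.
Column 1: 107 + 83 + 74 + 116 + ? = 520, so (4,1) = 140.
The remaining cell in main diagonal is (3,3) = 520 − 410 = 110.
From column 3, 520 − (128 + 119 + 110 + 77) gives (4,3) = 86.
Row 4 must total 520; the given cells sum to 452, so (4,2) = 68.
From column 2, 520 − (125 + 101 + 68 + 134) gives (3,2) = 92.
Anti-diagonal needs 520; the known cells sum to 383, so (2,4) = 137.
Row 2 needs 520; the known cells sum to 440, so (2,5) = 80.
Using column 4: 71 + 137 + 104 + 95 + ? → (3,4) = 520 − 407 = 113.
Column 5: 89 + 80 + 122 + 98 + ? = 520, so (3,5) = 131.

107 125 128 71 89 / 83 101 119 137 80 / 74 92 110 113 131 / 140 68 86 104 122 / 116 134 77 95 98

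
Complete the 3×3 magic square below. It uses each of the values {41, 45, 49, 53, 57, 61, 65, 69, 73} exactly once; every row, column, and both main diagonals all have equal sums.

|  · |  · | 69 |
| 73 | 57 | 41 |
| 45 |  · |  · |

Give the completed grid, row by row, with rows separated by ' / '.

The 9 entries sum to 513, so each line sums to 513/3 = 171.
Column 1 must total 171; the given cells sum to 118, so (1,1) = 53.
Using column 3: 69 + 41 + ? → (3,3) = 171 − 110 = 61.
Row 1 needs 171; the known cells sum to 122, so (1,2) = 49.
Row 3: 45 + 61 + ? = 171, so (3,2) = 65.

53 49 69 / 73 57 41 / 45 65 61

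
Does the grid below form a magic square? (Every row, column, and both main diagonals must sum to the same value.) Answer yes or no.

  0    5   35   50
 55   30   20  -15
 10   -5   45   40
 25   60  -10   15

Yes

Row 1: 0 + 5 + 35 + 50 = 90.
Row 2: 55 + 30 + 20 + (-15) = 90.
Row 3: 10 + (-5) + 45 + 40 = 90.
Row 4: 25 + 60 + (-10) + 15 = 90.
Column 1: 0 + 55 + 10 + 25 = 90.
Column 2: 5 + 30 + (-5) + 60 = 90.
Column 3: 35 + 20 + 45 + (-10) = 90.
Column 4: 50 + (-15) + 40 + 15 = 90.
Main diagonal: 0 + 30 + 45 + 15 = 90.
Anti-diagonal: 50 + 20 + (-5) + 25 = 90.
All lines sum to 90.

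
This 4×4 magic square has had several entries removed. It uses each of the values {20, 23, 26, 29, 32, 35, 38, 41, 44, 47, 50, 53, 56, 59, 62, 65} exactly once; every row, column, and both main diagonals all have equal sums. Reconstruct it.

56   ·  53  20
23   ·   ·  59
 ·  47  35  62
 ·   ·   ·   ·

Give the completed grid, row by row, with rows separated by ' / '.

The 16 entries sum to 680, so each line sums to 680/4 = 170.
From row 1, 170 − (56 + 53 + 20) gives (1,2) = 41.
The remaining cell in row 3 is (3,1) = 170 − 144 = 26.
The remaining cell in column 1 is (4,1) = 170 − 105 = 65.
From column 4, 170 − (20 + 59 + 62) gives (4,4) = 29.
Using main diagonal: 56 + 35 + 29 + ? → (2,2) = 170 − 120 = 50.
Anti-diagonal: 20 + 47 + 65 + ? = 170, so (2,3) = 38.
Column 2 needs 170; the known cells sum to 138, so (4,2) = 32.
Using column 3: 53 + 38 + 35 + ? → (4,3) = 170 − 126 = 44.

56 41 53 20 / 23 50 38 59 / 26 47 35 62 / 65 32 44 29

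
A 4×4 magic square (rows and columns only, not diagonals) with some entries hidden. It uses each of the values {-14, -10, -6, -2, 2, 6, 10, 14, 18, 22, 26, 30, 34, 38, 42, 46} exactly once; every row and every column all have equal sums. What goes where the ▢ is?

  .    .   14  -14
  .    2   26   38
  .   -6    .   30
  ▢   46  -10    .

18

The 16 entries sum to 256, so each line sums to 256/4 = 64.
From row 2, 64 − (2 + 26 + 38) gives (2,1) = -2.
The remaining cell in column 2 is (1,2) = 64 − 42 = 22.
Column 3: 14 + 26 + (-10) + ? = 64, so (3,3) = 34.
Column 4 must total 64; the given cells sum to 54, so (4,4) = 10.
Row 1 must total 64; the given cells sum to 22, so (1,1) = 42.
The remaining cell in row 3 is (3,1) = 64 − 58 = 6.
The remaining cell in row 4 is (4,1) = 64 − 46 = 18.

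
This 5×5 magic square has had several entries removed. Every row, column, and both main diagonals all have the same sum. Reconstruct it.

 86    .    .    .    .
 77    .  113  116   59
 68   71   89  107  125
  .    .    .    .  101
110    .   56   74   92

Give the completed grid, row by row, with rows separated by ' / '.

86 104 122 65 83 / 77 95 113 116 59 / 68 71 89 107 125 / 119 62 80 98 101 / 110 128 56 74 92

Row 3 is already complete: 68 + 71 + 89 + 107 + 125 = 460, so that is the magic constant.
The remaining cell in row 2 is (2,2) = 460 − 365 = 95.
From row 5, 460 − (110 + 56 + 74 + 92) gives (5,2) = 128.
Column 1 needs 460; the known cells sum to 341, so (4,1) = 119.
Column 5 needs 460; the known cells sum to 377, so (1,5) = 83.
From main diagonal, 460 − (86 + 95 + 89 + 92) gives (4,4) = 98.
Anti-diagonal must total 460; the given cells sum to 398, so (4,2) = 62.
From row 4, 460 − (119 + 62 + 98 + 101) gives (4,3) = 80.
Column 2 needs 460; the known cells sum to 356, so (1,2) = 104.
Column 3: 113 + 89 + 80 + 56 + ? = 460, so (1,3) = 122.
Using column 4: 116 + 107 + 98 + 74 + ? → (1,4) = 460 − 395 = 65.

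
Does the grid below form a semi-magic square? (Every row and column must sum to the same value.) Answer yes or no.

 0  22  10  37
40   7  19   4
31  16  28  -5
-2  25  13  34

Row 1: 0 + 22 + 10 + 37 = 69.
Row 2: 40 + 7 + 19 + 4 = 70.
Row 3: 31 + 16 + 28 + (-5) = 70.
Row 4: -2 + 25 + 13 + 34 = 70.
Column 1: 0 + 40 + 31 + (-2) = 69.
Column 2: 22 + 7 + 16 + 25 = 70.
Column 3: 10 + 19 + 28 + 13 = 70.
Column 4: 37 + 4 + (-5) + 34 = 70.

No — column 1 sums to 69 but column 4 sums to 70.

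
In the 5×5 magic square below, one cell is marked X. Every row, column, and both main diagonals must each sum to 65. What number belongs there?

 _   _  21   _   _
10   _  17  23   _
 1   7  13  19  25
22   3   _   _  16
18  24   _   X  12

Column 1 needs 65; the known cells sum to 51, so (1,1) = 14.
Using anti-diagonal: 23 + 13 + 3 + 18 + ? → (1,5) = 65 − 57 = 8.
The remaining cell in column 5 is (2,5) = 65 − 61 = 4.
The remaining cell in row 2 is (2,2) = 65 − 54 = 11.
Column 2: 11 + 7 + 3 + 24 + ? = 65, so (1,2) = 20.
Using main diagonal: 14 + 11 + 13 + 12 + ? → (4,4) = 65 − 50 = 15.
Row 1: 14 + 20 + 21 + 8 + ? = 65, so (1,4) = 2.
Row 4: 22 + 3 + 15 + 16 + ? = 65, so (4,3) = 9.
Column 3 must total 65; the given cells sum to 60, so (5,3) = 5.
Column 4: 2 + 23 + 19 + 15 + ? = 65, so (5,4) = 6.

6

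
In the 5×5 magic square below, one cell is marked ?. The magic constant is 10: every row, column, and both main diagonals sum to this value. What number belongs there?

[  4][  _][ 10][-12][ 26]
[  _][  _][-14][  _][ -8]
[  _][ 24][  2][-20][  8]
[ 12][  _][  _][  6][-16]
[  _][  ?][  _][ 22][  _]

16

Row 1: 4 + 10 + (-12) + 26 + ? = 10, so (1,2) = -18.
From row 3, 10 − (24 + 2 + (-20) + 8) gives (3,1) = -4.
Column 4 needs 10; the known cells sum to -4, so (2,4) = 14.
Column 5 needs 10; the known cells sum to 10, so (5,5) = 0.
Main diagonal: 4 + 2 + 6 + 0 + ? = 10, so (2,2) = -2.
Using row 2: -2 + (-14) + 14 + (-8) + ? → (2,1) = 10 − (-10) = 20.
Column 1 needs 10; the known cells sum to 32, so (5,1) = -22.
Anti-diagonal needs 10; the known cells sum to 20, so (4,2) = -10.
The remaining cell in row 4 is (4,3) = 10 − (-8) = 18.
The remaining cell in column 2 is (5,2) = 10 − (-6) = 16.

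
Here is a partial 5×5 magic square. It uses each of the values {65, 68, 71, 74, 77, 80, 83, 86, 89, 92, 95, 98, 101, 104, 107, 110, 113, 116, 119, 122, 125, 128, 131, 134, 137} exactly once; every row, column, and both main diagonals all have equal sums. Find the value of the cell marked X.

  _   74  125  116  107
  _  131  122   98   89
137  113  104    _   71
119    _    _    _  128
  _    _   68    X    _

The 25 entries sum to 2525, so each line sums to 2525/5 = 505.
From row 1, 505 − (74 + 125 + 116 + 107) gives (1,1) = 83.
Using row 2: 131 + 122 + 98 + 89 + ? → (2,1) = 505 − 440 = 65.
Row 3 needs 505; the known cells sum to 425, so (3,4) = 80.
Column 1 must total 505; the given cells sum to 404, so (5,1) = 101.
Column 3 needs 505; the known cells sum to 419, so (4,3) = 86.
Column 5 must total 505; the given cells sum to 395, so (5,5) = 110.
Main diagonal needs 505; the known cells sum to 428, so (4,4) = 77.
Anti-diagonal must total 505; the given cells sum to 410, so (4,2) = 95.
Using column 2: 74 + 131 + 113 + 95 + ? → (5,2) = 505 − 413 = 92.
Column 4: 116 + 98 + 80 + 77 + ? = 505, so (5,4) = 134.

134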